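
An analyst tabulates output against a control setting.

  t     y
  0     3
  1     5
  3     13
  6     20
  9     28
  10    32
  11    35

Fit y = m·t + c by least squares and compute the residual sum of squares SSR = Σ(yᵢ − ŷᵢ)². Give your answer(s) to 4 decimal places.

Setting ∂/∂m … = 0 gives: 348·m + 40·c = 1121;  40·m + 7·c = 136.
(Σt·t = 348, Σt = 40, Σ1 = 7, Σt·y = 1121, Σy = 136.)
det = 348·7 − 40² = 836.
m = (1121·7 − 40·136)/836 = 2407/836; c = (348·136 − 40·1121)/836 = 622/209.
Residuals: 5/209, -65/76, 61/44, -105/418, -743/836, 97/418, 295/836; SSR = 3081/836.

SSR = 3.6854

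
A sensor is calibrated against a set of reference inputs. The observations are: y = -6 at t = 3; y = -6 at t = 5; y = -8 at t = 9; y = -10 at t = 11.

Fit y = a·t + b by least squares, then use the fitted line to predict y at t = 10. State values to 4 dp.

The normal system XᵀX·[a, b]ᵀ = Xᵀy is [[236, 28]; [28, 4]]·[a, b]ᵀ = [-230, -30]ᵀ.
Determinant 236·4 − 28² = 160.
a = ((-230)·4 − 28·(-30))/160 = -1/2; b = (236·(-30) − 28·(-230))/160 = -4.
At t = 10: ŷ = (-1/2)·(10) + (-4)·(1) = -9.

ŷ = -9.0000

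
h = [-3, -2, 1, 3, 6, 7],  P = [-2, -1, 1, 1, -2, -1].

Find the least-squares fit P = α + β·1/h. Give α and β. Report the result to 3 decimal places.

α = -0.912, β = 1.817

AᵀA·[α, β]ᵀ = AᵀP reads: 6·α + (17/21)·β = -4;  (17/21)·α + (149/98)·β = 85/42.
(Σ1 = 6, Σ1/h = 17/21, Σ1/h·1/h = 149/98, ΣP = -4, Σ1/h·P = 85/42.)
Determinant 6·(149/98) − (17/21)² = 3734/441.
α = ((-4)·(149/98) − (17/21)·(85/42))/(3734/441) = -6809/7468; β = (6·(85/42) − (17/21)·(-4))/(3734/441) = 6783/3734.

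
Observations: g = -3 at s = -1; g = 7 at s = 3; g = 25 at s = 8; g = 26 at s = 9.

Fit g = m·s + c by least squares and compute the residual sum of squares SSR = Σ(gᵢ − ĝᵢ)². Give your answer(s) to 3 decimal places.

SSR = 4.903

Setting ∂/∂m … = 0 gives: 155·m + 19·c = 458;  19·m + 4·c = 55.
(Σs·s = 155, Σs = 19, Σ1 = 4, Σs·g = 458, Σg = 55.)
Determinant 155·4 − 19² = 259.
m = (458·4 − 19·55)/259 = 787/259; c = (155·55 − 19·458)/259 = -177/259.
Residuals: 187/259, -53/37, 356/259, -172/259; SSR = 1270/259.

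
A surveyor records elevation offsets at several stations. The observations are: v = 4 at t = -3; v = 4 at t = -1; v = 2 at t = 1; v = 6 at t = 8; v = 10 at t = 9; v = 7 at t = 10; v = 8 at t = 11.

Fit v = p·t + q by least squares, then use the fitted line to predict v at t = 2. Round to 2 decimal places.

Normal-equation sums: Σt·t = 377, Σt = 35, Σ1 = 7.
Moment sums: Σt·v = 282, Σv = 41.
Δ = 377·7 − 35² = 1414.
p = (282·7 − 35·41)/1414 = 77/202; q = (377·41 − 35·282)/1414 = 5587/1414.
At t = 2: v̂ = (77/202)·(2) + (5587/1414)·(1) = 6665/1414.

v̂ = 4.71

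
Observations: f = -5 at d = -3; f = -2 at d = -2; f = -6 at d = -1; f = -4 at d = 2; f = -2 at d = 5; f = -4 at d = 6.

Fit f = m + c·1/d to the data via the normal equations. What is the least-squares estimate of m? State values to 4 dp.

m = -3.6329

The normal equations are: 6·m + (-29/30)·c = -23;  (-29/30)·m + (1511/900)·c = 28/5.
(Σ1 = 6, Σ1/d = -29/30, Σ1/d·1/d = 1511/900, Σf = -23, Σ1/d·f = 28/5.)
Eliminating c: (1511/900)·(row 1) − (-29/30)·(row 2) gives (329/36)·m = (1511/900)·(-23) − (-29/30)·(28/5) = -29881/900, so m = -29881/8225.
Then c = ((28/5) − (-29/30)·(-29881/8225))/(1511/900) = 2046/1645.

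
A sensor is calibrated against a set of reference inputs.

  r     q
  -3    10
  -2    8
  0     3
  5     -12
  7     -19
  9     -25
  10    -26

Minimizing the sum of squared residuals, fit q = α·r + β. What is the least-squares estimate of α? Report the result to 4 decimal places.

Entries of AᵀA: Σr·r = 268, Σr = 26, Σ1 = 7.
Moment sums: Σr·q = -724, Σq = -61.
AᵀA·[α, β]ᵀ = Aᵀq becomes [[268, 26]; [26, 7]]·[α, β]ᵀ = [-724, -61]ᵀ.
Eliminating β: 7·(row 1) − 26·(row 2) gives 1200·α = 7·(-724) − 26·(-61) = -3482, so α = -1741/600.
Then β = ((-61) − 26·(-1741/600))/7 = 619/300.

α = -2.9017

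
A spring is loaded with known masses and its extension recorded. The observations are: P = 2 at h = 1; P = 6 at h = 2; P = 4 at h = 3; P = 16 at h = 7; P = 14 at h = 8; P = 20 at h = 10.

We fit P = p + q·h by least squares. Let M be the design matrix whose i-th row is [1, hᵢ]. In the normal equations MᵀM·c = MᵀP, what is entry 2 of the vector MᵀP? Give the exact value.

450

Entry 2 ↔ basis h, so (MᵀP)_{2} = Σᵢ (h)·Pᵢ = (1)·(2) + (2)·(6) + (3)·(4) + (7)·(16) + (8)·(14) + (10)·(20) = 450.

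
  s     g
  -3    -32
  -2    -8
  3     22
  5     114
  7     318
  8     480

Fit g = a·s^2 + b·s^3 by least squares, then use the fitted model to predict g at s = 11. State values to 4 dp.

With design matrix M, MᵀM = [[7300, 52668]; [52668, 396940]] and Mᵀg = [49030, 370606]ᵀ.
Eliminating b: 396940·(row 1) − 52668·(row 2) gives 123743776·a = 396940·49030 − 52668·370606 = -57108608, so a = -1784644/3866993.
Then b = (370606 − 52668·(-1784644/3866993))/396940 = 7694485/7733986.
At s = 11: ĝ = (-1784644/3866993)·(121) + (7694485/7733986)·(1331) = 9809475687/7733986.

ĝ = 1268.3596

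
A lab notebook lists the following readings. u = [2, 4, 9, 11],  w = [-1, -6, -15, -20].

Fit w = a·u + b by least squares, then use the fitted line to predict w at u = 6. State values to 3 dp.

ŵ = -9.481

With design matrix X, XᵀX = [[222, 26]; [26, 4]] and Xᵀw = [-381, -42]ᵀ.
Eliminating b: 4·(row 1) − 26·(row 2) gives 212·a = 4·(-381) − 26·(-42) = -432, so a = -108/53.
Then b = ((-42) − 26·(-108/53))/4 = 291/106.
At u = 6: ŵ = (-108/53)·(6) + (291/106)·(1) = -1005/106.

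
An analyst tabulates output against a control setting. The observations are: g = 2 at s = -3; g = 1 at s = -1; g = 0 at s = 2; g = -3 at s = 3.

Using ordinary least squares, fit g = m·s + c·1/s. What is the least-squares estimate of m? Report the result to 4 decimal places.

The normal equations are: 23·m + 4·c = -16;  4·m + (53/36)·c = -8/3.
(Σs·s = 23, Σs·1/s = 4, Σ1/s·1/s = 53/36, Σs·g = -16, Σ1/s·g = -8/3.)
Determinant 23·(53/36) − 4² = 643/36.
m = ((-16)·(53/36) − 4·(-8/3))/(643/36) = -464/643; c = (23·(-8/3) − 4·(-16))/(643/36) = 96/643.

m = -0.7216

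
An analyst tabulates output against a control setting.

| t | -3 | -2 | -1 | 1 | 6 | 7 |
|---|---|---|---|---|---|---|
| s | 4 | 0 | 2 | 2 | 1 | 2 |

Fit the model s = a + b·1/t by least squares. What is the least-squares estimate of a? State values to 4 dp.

a = 1.8363

Sums needed: Σ1 = 6, Σ1/t = -11/21, Σ1/t·1/t = 2125/882.
Moment sums: Σs = 11, Σ1/t·s = -37/42.
Eliminating b: (2125/882)·(row 1) − (-11/21)·(row 2) gives (6254/441)·a = (2125/882)·11 − (-11/21)·(-37/42) = 1276/49, so a = 5742/3127.
Then b = ((-37/42) − (-11/21)·(5742/3127))/(2125/882) = 105/3127.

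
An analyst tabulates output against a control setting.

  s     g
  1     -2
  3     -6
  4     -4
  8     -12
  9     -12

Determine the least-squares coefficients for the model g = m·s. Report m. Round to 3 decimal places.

m = -1.404

From the data, Σs·s = 171.
Moment sums: Σs·g = -240.
So XᵀX·[m]ᵀ = Xᵀg: [[171]]·[m]ᵀ = [-240]ᵀ.
Hence m = -240 / 171 ≈ -1.40351.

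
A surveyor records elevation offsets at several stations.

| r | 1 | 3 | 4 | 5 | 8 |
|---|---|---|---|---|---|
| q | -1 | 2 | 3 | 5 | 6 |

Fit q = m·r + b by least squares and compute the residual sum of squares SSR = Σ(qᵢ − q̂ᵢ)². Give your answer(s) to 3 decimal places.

SSR = 2.799

Sums needed: Σr·r = 115, Σr = 21, Σ1 = 5.
Right-hand side: Σr·q = 90, Σq = 15.
Normal equations: [[115, 21]; [21, 5]]·[m, b]ᵀ = [90, 15]ᵀ.
Eliminating b: 5·(row 1) − 21·(row 2) gives 134·m = 5·90 − 21·15 = 135, so m = 135/134.
Then b = (15 − 21·(135/134))/5 = -165/134.
Residuals: -52/67, 14/67, 27/134, 80/67, -111/134; SSR = 375/134.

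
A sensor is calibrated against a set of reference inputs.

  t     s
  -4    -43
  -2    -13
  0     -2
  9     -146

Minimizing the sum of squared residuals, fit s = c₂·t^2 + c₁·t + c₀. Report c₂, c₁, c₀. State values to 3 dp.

c₂ = -2.028, c₁ = 2.183, c₀ = -1.440

Sums needed: Σt^2·t^2 = 6833, Σt^2·t = 657, Σt^2 = 101, Σt·t = 101, Σt = 3, Σ1 = 4.
And Σt^2·s = -12566, Σt·s = -1116, Σs = -204.
Normal equations: [[6833, 657, 101]; [657, 101, 3]; [101, 3, 4]]·[c₂, c₁, c₀]ᵀ = [-12566, -1116, -204]ᵀ.
Solving the 3×3 system (Gaussian elimination) gives c₂ = -68995/34028, c₁ = 371361/170140, c₀ = -122521/85070.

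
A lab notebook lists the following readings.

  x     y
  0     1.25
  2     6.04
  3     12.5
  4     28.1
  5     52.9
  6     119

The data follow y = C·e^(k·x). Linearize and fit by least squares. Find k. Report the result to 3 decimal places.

k = 0.754

With ln yᵢ as the transformed response and xᵢ as the regressor:
Σx = 20.0000, Σ(x)² = 90.0000, Σln y = 16.6306, Σx·ln y = 73.0338.
Normal system: [[90.0000, 20.0000]; [20.0000, 6]]·[k, ln C]ᵀ = [73.0338, 16.6306]ᵀ.
Solving (det = 140.0000): k = 0.75423, ln C = 0.25768.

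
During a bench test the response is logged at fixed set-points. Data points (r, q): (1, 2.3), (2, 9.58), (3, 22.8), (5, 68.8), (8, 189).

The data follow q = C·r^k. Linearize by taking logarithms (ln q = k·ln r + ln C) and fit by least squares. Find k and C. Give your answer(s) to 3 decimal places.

k = 2.124, C = 2.248

Linearized form: ln q = k·ln r + ln C. From the 5 transformed points,
AᵀA = [[8.6018, 5.4806]; [5.4806, 5]], rhs = [22.7112, 15.6923]ᵀ  (here Σln r = 5.4806, Σ(ln r)² = 8.6018, Σln q = 15.6923, Σln r·ln q = 22.7112).
Δ = 8.6018·5 − (5.4806)² = 12.9714; k = (22.7112·5 − 5.4806·15.6923)/12.9714 = 2.12405, ln C = (8.6018·15.6923 − 5.4806·22.7112)/12.9714 = 0.81023, so C = exp(0.81023) = 2.24843.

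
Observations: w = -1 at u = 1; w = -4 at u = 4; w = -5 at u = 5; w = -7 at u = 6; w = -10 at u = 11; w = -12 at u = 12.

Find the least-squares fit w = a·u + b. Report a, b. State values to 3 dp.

a = -0.944, b = -0.363

Entries of AᵀA: Σu·u = 343, Σu = 39, Σ1 = 6.
Moment sums: Σu·w = -338, Σw = -39.
Eliminating b: 6·(row 1) − 39·(row 2) gives 537·a = 6·(-338) − 39·(-39) = -507, so a = -169/179.
Then b = ((-39) − 39·(-169/179))/6 = -65/179.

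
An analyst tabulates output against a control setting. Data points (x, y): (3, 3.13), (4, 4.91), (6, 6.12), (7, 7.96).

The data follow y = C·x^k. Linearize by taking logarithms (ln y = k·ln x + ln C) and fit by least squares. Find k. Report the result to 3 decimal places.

Let Y = ln y. Fitting Y = k·ln x + ln C by least squares:
AᵀA = [[10.1257, 6.2226]; [6.2226, 4]], rhs = [10.7421, 6.6183]ᵀ  (here Σln x = 6.2226, Σ(ln x)² = 10.1257, Σln y = 6.6183, Σln x·ln y = 10.7421).
Δ = 10.1257·4 − (6.2226)² = 1.7825; k = (10.7421·4 − 6.2226·6.6183)/1.7825 = 1.00164, ln C = (10.1257·6.6183 − 6.2226·10.7421)/1.7825 = 0.09638.

k = 1.002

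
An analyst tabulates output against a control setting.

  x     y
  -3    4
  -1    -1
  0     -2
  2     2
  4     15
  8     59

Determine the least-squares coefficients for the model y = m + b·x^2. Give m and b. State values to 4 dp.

m = -2.1773, b = 0.9581

Forming AᵀA = [[6, 94]; [94, 4450]] and Aᵀy = [77, 4059]ᵀ gives AᵀA·[m, b]ᵀ = Aᵀy.
Δ = 6·4450 − 94² = 17864.
m = (77·4450 − 94·4059)/17864 = -442/203; b = (6·4059 − 94·77)/17864 = 389/406.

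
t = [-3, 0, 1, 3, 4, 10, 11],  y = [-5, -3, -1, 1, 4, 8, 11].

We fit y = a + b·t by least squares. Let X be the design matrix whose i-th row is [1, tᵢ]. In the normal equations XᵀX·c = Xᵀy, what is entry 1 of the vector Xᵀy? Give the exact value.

Entry 1 ↔ basis 1, so (Xᵀy)_{1} = Σᵢ yᵢ = (1)·(-5) + (1)·(-3) + (1)·(-1) + (1)·(1) + (1)·(4) + (1)·(8) + (1)·(11) = 15.

15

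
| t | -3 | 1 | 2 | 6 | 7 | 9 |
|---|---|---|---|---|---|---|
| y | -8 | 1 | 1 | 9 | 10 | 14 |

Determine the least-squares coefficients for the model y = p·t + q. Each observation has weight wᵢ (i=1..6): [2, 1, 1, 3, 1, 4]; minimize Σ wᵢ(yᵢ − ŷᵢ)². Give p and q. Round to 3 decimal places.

Compute the Gram sums: Σwᵢ·t·t = 504, Σwᵢ·t = 58, Σwᵢ·1 = 12.
For XᵀWy: Σwᵢ·t·y = 787, Σwᵢ·y = 79.
Normal equations: [[504, 58]; [58, 12]]·[p, q]ᵀ = [787, 79]ᵀ.
Δ = 504·12 − 58² = 2684.
p = (787·12 − 58·79)/2684 = 221/122; q = (504·79 − 58·787)/2684 = -265/122.

p = 1.811, q = -2.172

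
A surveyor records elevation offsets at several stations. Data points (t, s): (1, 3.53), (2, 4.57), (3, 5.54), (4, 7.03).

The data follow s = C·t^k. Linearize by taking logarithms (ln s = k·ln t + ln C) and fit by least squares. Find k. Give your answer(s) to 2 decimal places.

With ln sᵢ as the transformed response and ln tᵢ as the regressor:
Σln t = 3.1781, Σ(ln t)² = 3.6092, Σln s = 6.4430, Σln t·ln s = 5.6376.
Equations: 3.6092·k + 3.1781·ln C = 5.6376;  3.1781·k + 4·ln C = 6.4430.
Solving (det = 4.3368): k = 0.47828, ln C = 1.23075.

k = 0.48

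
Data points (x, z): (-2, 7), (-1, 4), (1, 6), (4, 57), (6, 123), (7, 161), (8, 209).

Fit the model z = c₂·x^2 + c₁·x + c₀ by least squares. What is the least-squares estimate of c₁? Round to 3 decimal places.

c₁ = 2.360

Sums needed: Σx^2·x^2 = 8067, Σx^2·x = 1127, Σx^2 = 171, Σx·x = 171, Σx = 23, Σ1 = 7.
And Σx^2·z = 26643, Σx·z = 3753, Σz = 567.
Normal equations: [[8067, 1127, 171]; [1127, 171, 23]; [171, 23, 7]]·[c₂, c₁, c₀]ᵀ = [26643, 3753, 567]ᵀ.
Row-reducing yields c₂ = 133527/45328, c₁ = 106971/45328, c₀ = 29109/22664.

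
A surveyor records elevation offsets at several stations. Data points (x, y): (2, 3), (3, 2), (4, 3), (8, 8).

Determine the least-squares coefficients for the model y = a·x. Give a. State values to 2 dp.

a = 0.95

Setting ∂/∂a … = 0 gives: 93·a = 88.
a = 88/93 = 0.946237.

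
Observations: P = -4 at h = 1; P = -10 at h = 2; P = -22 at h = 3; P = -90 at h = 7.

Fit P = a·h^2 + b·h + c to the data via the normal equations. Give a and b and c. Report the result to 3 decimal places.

a = -1.381, b = -3.364, c = 1.188

From the data, Σh^2·h^2 = 2499, Σh^2·h = 379, Σh^2 = 63, Σh·h = 63, Σh = 13, Σ1 = 4.
Right-hand side: Σh^2·P = -4652, Σh·P = -720, ΣP = -126.
So XᵀX·[a, b, c]ᵀ = XᵀP: [[2499, 379, 63]; [379, 63, 13]; [63, 13, 4]]·[a, b, c]ᵀ = [-4652, -720, -126]ᵀ.
Inverting the 3×3 Gram matrix, [a, b, c]ᵀ = [-623/451, -37/11, 536/451]ᵀ.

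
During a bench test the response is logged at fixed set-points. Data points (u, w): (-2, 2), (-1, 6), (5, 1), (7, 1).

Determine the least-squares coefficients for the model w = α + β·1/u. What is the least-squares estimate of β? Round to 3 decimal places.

The normal equations are: 4·α + (-81/70)·β = 10;  (-81/70)·α + (6421/4900)·β = -233/35.
(Σ1 = 4, Σ1/u = -81/70, Σ1/u·1/u = 6421/4900, Σw = 10, Σ1/u·w = -233/35.)
det = 4·(6421/4900) − (-81/70)² = 19123/4900.
α = (10·(6421/4900) − (-81/70)·(-233/35))/(19123/4900) = 26464/19123; β = (4·(-233/35) − (-81/70)·10)/(19123/4900) = -73780/19123.

β = -3.858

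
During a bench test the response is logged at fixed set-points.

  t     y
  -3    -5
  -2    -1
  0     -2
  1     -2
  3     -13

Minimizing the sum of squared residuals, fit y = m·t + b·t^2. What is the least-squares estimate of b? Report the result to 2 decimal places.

Compute the Gram sums: Σt·t = 23, Σt·t^2 = -7, Σt^2·t^2 = 179.
And Σt·y = -24, Σt^2·y = -168.
So MᵀM·[m, b]ᵀ = Mᵀy: [[23, -7]; [-7, 179]]·[m, b]ᵀ = [-24, -168]ᵀ.
det = 23·179 − (-7)² = 4068.
m = ((-24)·179 − (-7)·(-168))/4068 = -152/113; b = (23·(-168) − (-7)·(-24))/4068 = -112/113.

b = -0.99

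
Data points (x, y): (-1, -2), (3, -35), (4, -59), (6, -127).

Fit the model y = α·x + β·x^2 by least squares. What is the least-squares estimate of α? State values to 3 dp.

α = -1.843

Setting ∂/∂α … = 0 gives: 62·α + 306·β = -1101;  306·α + 1634·β = -5833.
(Σx·x = 62, Σx·x^2 = 306, Σx^2·x^2 = 1634, Σx·y = -1101, Σx^2·y = -5833.)
Determinant 62·1634 − 306² = 7672.
α = ((-1101)·1634 − 306·(-5833))/7672 = -1767/959; β = (62·(-5833) − 306·(-1101))/7672 = -6185/1918.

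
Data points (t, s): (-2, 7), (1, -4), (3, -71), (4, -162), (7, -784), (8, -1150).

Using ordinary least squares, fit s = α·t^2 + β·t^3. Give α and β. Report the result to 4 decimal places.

α = -2.1574, β = -1.9768

From the data, Σt^2·t^2 = 6851, Σt^2·t^3 = 50811, Σt^3·t^3 = 384683.
Right-hand side: Σt^2·s = -115223, Σt^3·s = -870057.
XᵀX·[α, β]ᵀ = Xᵀs becomes [[6851, 50811]; [50811, 384683]]·[α, β]ᵀ = [-115223, -870057]ᵀ.
Eliminating β: 384683·(row 1) − 50811·(row 2) gives 53705512·α = 384683·(-115223) − 50811·(-870057) = -115863082, so α = -57931541/26852756.
Then β = ((-870057) − 50811·(-57931541/26852756))/384683 = -53082327/26852756.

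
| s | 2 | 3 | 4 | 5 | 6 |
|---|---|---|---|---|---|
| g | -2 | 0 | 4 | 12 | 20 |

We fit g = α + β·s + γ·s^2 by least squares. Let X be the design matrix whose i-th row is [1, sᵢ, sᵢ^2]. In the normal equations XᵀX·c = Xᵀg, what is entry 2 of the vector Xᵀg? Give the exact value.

192

Entry 2 ↔ basis s, so (Xᵀg)_{2} = Σᵢ (s)·gᵢ = (2)·(-2) + (3)·(0) + (4)·(4) + (5)·(12) + (6)·(20) = 192.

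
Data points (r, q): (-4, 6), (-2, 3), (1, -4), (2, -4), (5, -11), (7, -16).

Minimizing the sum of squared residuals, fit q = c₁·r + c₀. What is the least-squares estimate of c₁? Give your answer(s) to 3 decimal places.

c₁ = -1.988

From the data, Σr·r = 99, Σr = 9, Σ1 = 6.
Right-hand side: Σr·q = -209, Σq = -26.
Eliminating c₀: 6·(row 1) − 9·(row 2) gives 513·c₁ = 6·(-209) − 9·(-26) = -1020, so c₁ = -340/171.
Then c₀ = ((-26) − 9·(-340/171))/6 = -77/57.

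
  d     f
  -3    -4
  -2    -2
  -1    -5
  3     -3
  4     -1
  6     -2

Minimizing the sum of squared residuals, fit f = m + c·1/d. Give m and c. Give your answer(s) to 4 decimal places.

m = -2.4793, c = 1.9610

Compute the Gram sums: Σ1 = 6, Σ1/d = -13/12, Σ1/d·1/d = 25/16.
And Σf = -17, Σ1/d·f = 23/4.
MᵀM·[m, c]ᵀ = Mᵀf becomes [[6, -13/12]; [-13/12, 25/16]]·[m, c]ᵀ = [-17, 23/4]ᵀ.
Eliminating c: (25/16)·(row 1) − (-13/12)·(row 2) gives (1181/144)·m = (25/16)·(-17) − (-13/12)·(23/4) = -61/3, so m = -2928/1181.
Then c = ((23/4) − (-13/12)·(-2928/1181))/(25/16) = 2316/1181.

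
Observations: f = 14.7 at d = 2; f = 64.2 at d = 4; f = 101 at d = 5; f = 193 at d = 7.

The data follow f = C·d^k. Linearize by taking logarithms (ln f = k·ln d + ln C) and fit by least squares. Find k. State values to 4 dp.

Let Y = ln f. Fitting Y = k·ln d + ln C by least squares:
Σln d = 5.6348, Σ(ln d)² = 8.7791, Σln f = 16.7277, Σln d·ln f = 25.3013.
Equations: 8.7791·k + 5.6348·ln C = 25.3013;  5.6348·k + 4·ln C = 16.7277.
Δ = 8.7791·4 − (5.6348)² = 3.3656; k = (25.3013·4 − 5.6348·16.7277)/3.3656 = 2.06451, ln C = (8.7791·16.7277 − 5.6348·25.3013)/3.3656 = 1.27365.

k = 2.0645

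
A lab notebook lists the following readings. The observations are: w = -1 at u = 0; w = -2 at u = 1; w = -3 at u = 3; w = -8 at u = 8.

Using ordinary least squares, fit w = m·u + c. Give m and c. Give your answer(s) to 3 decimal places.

Setting ∂/∂m … = 0 gives: 74·m + 12·c = -75;  12·m + 4·c = -14.
Determinant 74·4 − 12² = 152.
m = ((-75)·4 − 12·(-14))/152 = -33/38; c = (74·(-14) − 12·(-75))/152 = -17/19.

m = -0.868, c = -0.895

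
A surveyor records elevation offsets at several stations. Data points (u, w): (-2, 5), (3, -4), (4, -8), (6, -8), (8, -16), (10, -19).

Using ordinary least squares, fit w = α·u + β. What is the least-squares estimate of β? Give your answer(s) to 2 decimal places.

β = 1.37

Normal-equation sums: Σu·u = 229, Σu = 29, Σ1 = 6.
Moment sums: Σu·w = -420, Σw = -50.
AᵀA·[α, β]ᵀ = Aᵀw becomes [[229, 29]; [29, 6]]·[α, β]ᵀ = [-420, -50]ᵀ.
Δ = 229·6 − 29² = 533.
α = ((-420)·6 − 29·(-50))/533 = -1070/533; β = (229·(-50) − 29·(-420))/533 = 730/533.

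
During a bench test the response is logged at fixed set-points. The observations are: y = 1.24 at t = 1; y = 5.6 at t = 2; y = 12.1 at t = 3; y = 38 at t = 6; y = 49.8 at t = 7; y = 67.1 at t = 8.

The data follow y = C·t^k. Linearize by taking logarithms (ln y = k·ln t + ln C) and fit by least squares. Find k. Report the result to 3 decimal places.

k = 1.869

With ln yᵢ as the transformed response and ln tᵢ as the regressor:
AᵀA = [[13.0084, 7.6089]; [7.6089, 6]], rhs = [26.8020, 16.1829]ᵀ  (here Σln t = 7.6089, Σ(ln t)² = 13.0084, Σln y = 16.1829, Σln t·ln y = 26.8020).
Δ = 13.0084·6 − (7.6089)² = 20.1558; k = (26.8020·6 − 7.6089·16.1829)/20.1558 = 1.86938, ln C = (13.0084·16.1829 − 7.6089·26.8020)/20.1558 = 0.32650.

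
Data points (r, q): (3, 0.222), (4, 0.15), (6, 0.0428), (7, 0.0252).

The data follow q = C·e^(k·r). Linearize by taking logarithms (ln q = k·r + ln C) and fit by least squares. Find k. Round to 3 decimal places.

k = -0.561

Taking logs, ln q = k·r + ln C, so regress ln q on r.
XᵀX = [[110.0000, 20.0000]; [20.0000, 4]], rhs = [-56.7774, -10.2343]ᵀ  (here Σr = 20.0000, Σ(r)² = 110.0000, Σln q = -10.2343, Σr·ln q = -56.7774).
Solving (det = 40.0000): k = -0.56058, ln C = 0.24430.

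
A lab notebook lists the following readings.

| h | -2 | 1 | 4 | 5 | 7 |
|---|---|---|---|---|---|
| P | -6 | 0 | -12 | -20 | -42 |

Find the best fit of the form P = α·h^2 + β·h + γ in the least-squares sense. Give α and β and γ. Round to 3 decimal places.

Compute the Gram sums: Σh^2·h^2 = 3299, Σh^2·h = 525, Σh^2 = 95, Σh·h = 95, Σh = 15, Σ1 = 5.
For MᵀP: Σh^2·P = -2774, Σh·P = -430, ΣP = -80.
Inverting the 3×3 Gram matrix, [α, β, γ]ᵀ = [-1, 1, 0]ᵀ.

α = -1.000, β = 1.000, γ = 0.000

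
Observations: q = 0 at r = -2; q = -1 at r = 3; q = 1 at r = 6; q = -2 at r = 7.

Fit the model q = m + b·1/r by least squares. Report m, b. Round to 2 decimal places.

The normal equations are: 4·m + (1/7)·b = -2;  (1/7)·m + (361/882)·b = -19/42.
det = 4·(361/882) − (1/7)² = 713/441.
m = ((-2)·(361/882) − (1/7)·(-19/42))/(713/441) = -665/1426; b = (4·(-19/42) − (1/7)·(-2))/(713/441) = -672/713.

m = -0.47, b = -0.94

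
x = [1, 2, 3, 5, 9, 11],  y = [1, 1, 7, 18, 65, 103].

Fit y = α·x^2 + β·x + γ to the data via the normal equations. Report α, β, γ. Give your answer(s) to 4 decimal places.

α = 0.9905, β = -1.7575, γ = 1.7952

Normal-equation sums: Σx^2·x^2 = 21925, Σx^2·x = 2221, Σx^2 = 241, Σx·x = 241, Σx = 31, Σ1 = 6.
For Mᵀy: Σx^2·y = 18246, Σx·y = 1832, Σy = 195.
Solving the 3×3 system (Gaussian elimination) gives α = 11155/11262, β = -98963/56310, γ = 16848/9385.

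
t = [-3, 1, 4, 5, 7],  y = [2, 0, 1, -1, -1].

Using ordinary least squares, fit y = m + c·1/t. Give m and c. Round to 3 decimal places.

The normal system AᵀA·[m, c]ᵀ = Aᵀy is [[5, 529/420]; [529/420, 217681/176400]]·[m, c]ᵀ = [1, -319/420]ᵀ.
Determinant 5·(217681/176400) − (529/420)² = 202141/44100.
m = (1·(217681/176400) − (529/420)·(-319/420))/(202141/44100) = 96608/202141; c = (5·(-319/420) − (529/420)·1)/(202141/44100) = -223020/202141.

m = 0.478, c = -1.103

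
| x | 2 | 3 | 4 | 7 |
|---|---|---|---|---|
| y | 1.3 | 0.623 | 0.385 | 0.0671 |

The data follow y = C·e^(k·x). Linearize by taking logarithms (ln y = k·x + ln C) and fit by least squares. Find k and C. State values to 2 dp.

k = -0.58, C = 3.91

Taking logs, ln y = k·x + ln C, so regress ln y on x.
Σx = 16.0000, Σ(x)² = 78.0000, Σln y = -3.8669, Σx·ln y = -23.6239.
Equations: 78.0000·k + 16.0000·ln C = -23.6239;  16.0000·k + 4·ln C = -3.8669.
Solving (det = 56.0000): k = -0.58259, ln C = 1.36362, so C = exp(1.36362) = 3.91033.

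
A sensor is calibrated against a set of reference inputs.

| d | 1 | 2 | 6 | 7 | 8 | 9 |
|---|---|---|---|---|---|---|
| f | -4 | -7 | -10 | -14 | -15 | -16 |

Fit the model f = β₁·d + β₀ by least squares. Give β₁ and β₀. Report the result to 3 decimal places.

The normal system AᵀA·[β₁, β₀]ᵀ = Aᵀf is [[235, 33]; [33, 6]]·[β₁, β₀]ᵀ = [-440, -66]ᵀ.
Eliminating β₀: 6·(row 1) − 33·(row 2) gives 321·β₁ = 6·(-440) − 33·(-66) = -462, so β₁ = -154/107.
Then β₀ = ((-66) − 33·(-154/107))/6 = -330/107.

β₁ = -1.439, β₀ = -3.084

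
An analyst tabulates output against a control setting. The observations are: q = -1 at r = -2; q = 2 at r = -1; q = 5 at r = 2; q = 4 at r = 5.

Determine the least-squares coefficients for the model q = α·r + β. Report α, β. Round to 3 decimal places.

Sums needed: Σr·r = 34, Σr = 4, Σ1 = 4.
Right-hand side: Σr·q = 30, Σq = 10.
MᵀM·[α, β]ᵀ = Mᵀq becomes [[34, 4]; [4, 4]]·[α, β]ᵀ = [30, 10]ᵀ.
Eliminating β: 4·(row 1) − 4·(row 2) gives 120·α = 4·30 − 4·10 = 80, so α = 2/3.
Then β = (10 − 4·(2/3))/4 = 11/6.

α = 0.667, β = 1.833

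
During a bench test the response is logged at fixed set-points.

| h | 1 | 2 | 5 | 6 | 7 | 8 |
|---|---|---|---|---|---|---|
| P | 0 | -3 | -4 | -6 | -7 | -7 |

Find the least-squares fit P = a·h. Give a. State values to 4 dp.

a = -0.9330

Forming MᵀM = [[179]] and MᵀP = [-167]ᵀ gives MᵀM·[a]ᵀ = MᵀP.
a = (-167)/179 = -0.932961.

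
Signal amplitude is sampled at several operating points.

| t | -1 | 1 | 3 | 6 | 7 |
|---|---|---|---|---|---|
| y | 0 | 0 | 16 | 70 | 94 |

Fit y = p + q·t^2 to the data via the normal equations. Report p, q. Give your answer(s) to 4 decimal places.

p = -1.8092, q = 1.9692

The normal equations are: 5·p + 96·q = 180;  96·p + 3780·q = 7270.
(Σ1 = 5, Σt^2 = 96, Σt^2·t^2 = 3780, Σy = 180, Σt^2·y = 7270.)
Determinant 5·3780 − 96² = 9684.
p = (180·3780 − 96·7270)/9684 = -1460/807; q = (5·7270 − 96·180)/9684 = 9535/4842.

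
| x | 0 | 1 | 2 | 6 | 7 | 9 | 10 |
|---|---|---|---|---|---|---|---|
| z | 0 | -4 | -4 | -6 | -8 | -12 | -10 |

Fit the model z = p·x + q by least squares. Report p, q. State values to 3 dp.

p = -0.958, q = -1.494

Forming MᵀM = [[271, 35]; [35, 7]] and Mᵀz = [-312, -44]ᵀ gives MᵀM·[p, q]ᵀ = Mᵀz.
det = 271·7 − 35² = 672.
p = ((-312)·7 − 35·(-44))/672 = -23/24; q = (271·(-44) − 35·(-312))/672 = -251/168.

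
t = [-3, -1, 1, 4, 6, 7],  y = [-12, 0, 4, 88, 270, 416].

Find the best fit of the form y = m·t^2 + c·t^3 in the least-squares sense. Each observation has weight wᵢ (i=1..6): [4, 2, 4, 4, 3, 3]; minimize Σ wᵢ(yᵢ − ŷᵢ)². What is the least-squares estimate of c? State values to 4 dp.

Sums needed: Σwᵢ·t^2·t^2 = 12445, Σwᵢ·t^2·t^3 = 76875, Σwᵢ·t^3·t^3 = 512221.
Right-hand side: Σwᵢ·t^2·y = 95528, Σwᵢ·t^3·y = 626864.
Δ = 12445·512221 − 76875² = 464824720.
m = (95528·512221 − 76875·626864)/464824720 = 92659711/58103090; c = (12445·626864 − 76875·95528)/464824720 = 11440187/11620618.

c = 0.9845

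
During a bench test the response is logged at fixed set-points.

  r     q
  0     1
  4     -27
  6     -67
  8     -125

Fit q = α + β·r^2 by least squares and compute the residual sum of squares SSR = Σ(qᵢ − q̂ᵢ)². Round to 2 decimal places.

MᵀM·[α, β]ᵀ = Mᵀq reads: 4·α + 116·β = -218;  116·α + 5648·β = -10844.
(Σ1 = 4, Σr^2 = 116, Σr^2·r^2 = 5648, Σq = -218, Σr^2·q = -10844.)
Eliminating β: 5648·(row 1) − 116·(row 2) gives 9136·α = 5648·(-218) − 116·(-10844) = 26640, so α = 1665/571.
Then β = ((-10844) − 116·(1665/571))/5648 = -2261/1142.
Residuals: -1094/571, 1006/571, 776/571, -688/571; SSR = 5752/571.

SSR = 10.07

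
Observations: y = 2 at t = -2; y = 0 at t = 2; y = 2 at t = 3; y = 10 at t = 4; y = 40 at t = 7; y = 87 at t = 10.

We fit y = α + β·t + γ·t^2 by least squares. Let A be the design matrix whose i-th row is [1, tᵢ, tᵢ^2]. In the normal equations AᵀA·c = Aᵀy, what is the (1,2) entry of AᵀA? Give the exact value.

24

Row 1 ↔ basis 1, column 2 ↔ basis t, so (AᵀA)_{1,2} = Σᵢ t = (1)·(-2) + (1)·(2) + (1)·(3) + (1)·(4) + (1)·(7) + (1)·(10) = 24.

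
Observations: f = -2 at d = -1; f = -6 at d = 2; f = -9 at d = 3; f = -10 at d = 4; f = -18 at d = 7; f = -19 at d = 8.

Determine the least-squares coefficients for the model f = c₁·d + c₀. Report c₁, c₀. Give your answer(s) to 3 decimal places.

With design matrix M, MᵀM = [[143, 23]; [23, 6]] and Mᵀf = [-355, -64]ᵀ.
det = 143·6 − 23² = 329.
c₁ = ((-355)·6 − 23·(-64))/329 = -2; c₀ = (143·(-64) − 23·(-355))/329 = -3.

c₁ = -2.000, c₀ = -3.000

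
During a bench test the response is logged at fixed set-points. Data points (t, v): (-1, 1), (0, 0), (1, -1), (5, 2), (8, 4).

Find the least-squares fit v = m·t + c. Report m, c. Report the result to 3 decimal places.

m = 0.427, c = 0.091

With design matrix X, XᵀX = [[91, 13]; [13, 5]] and Xᵀv = [40, 6]ᵀ.
Δ = 91·5 − 13² = 286.
m = (40·5 − 13·6)/286 = 61/143; c = (91·6 − 13·40)/286 = 1/11.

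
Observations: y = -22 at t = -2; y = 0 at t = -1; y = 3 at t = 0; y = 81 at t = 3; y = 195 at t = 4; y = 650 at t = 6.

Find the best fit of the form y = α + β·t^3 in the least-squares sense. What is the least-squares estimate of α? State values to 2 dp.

α = 2.22

With design matrix X, XᵀX = [[6, 298]; [298, 51546]] and Xᵀy = [907, 155243]ᵀ.
det = 6·51546 − 298² = 220472.
α = (907·51546 − 298·155243)/220472 = 61226/27559; β = (6·155243 − 298·907)/220472 = 165293/55118.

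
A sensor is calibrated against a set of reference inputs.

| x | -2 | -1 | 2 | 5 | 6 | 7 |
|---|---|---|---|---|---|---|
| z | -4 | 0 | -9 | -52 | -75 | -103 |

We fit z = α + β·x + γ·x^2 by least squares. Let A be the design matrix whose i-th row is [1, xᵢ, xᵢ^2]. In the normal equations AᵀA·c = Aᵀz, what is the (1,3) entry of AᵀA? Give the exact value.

119

Row 1 ↔ basis 1, column 3 ↔ basis x^2, so (AᵀA)_{1,3} = Σᵢ x^2 = (1)·(4) + (1)·(1) + (1)·(4) + (1)·(25) + (1)·(36) + (1)·(49) = 119.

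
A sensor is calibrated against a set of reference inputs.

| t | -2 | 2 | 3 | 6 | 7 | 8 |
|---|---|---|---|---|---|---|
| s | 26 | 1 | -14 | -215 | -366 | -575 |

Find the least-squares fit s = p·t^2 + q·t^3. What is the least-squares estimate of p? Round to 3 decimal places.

p = 3.115

The normal system AᵀA·[p, q]ᵀ = Aᵀs is [[7906, 57594]; [57594, 427306]]·[p, q]ᵀ = [-62492, -466956]ᵀ.
det = 7906·427306 − 57594² = 61212400.
p = ((-62492)·427306 − 57594·(-466956))/61212400 = 11916082/3825775; q = (7906·(-466956) − 57594·(-62492))/61212400 = -5786868/3825775.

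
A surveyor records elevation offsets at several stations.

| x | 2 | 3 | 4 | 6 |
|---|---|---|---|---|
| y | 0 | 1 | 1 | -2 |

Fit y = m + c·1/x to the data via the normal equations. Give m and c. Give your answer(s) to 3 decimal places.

m = -1.286, c = 4.114

The normal system MᵀM·[m, c]ᵀ = Mᵀy is [[4, 5/4]; [5/4, 65/144]]·[m, c]ᵀ = [0, 1/4]ᵀ.
Δ = 4·(65/144) − (5/4)² = 35/144.
m = (0·(65/144) − (5/4)·(1/4))/(35/144) = -9/7; c = (4·(1/4) − (5/4)·0)/(35/144) = 144/35.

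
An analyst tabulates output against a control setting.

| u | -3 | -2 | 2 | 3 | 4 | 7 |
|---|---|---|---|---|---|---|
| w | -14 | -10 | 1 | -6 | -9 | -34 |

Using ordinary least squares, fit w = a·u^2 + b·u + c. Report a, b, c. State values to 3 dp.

a = -0.927, b = 1.787, c = -1.219

The normal system AᵀA·[a, b, c]ᵀ = Aᵀw is [[2851, 407, 91]; [407, 91, 11]; [91, 11, 6]]·[a, b, c]ᵀ = [-2026, -228, -72]ᵀ.
Row-reducing yields a = -129307/139512, b = 249347/139512, c = -14177/11626.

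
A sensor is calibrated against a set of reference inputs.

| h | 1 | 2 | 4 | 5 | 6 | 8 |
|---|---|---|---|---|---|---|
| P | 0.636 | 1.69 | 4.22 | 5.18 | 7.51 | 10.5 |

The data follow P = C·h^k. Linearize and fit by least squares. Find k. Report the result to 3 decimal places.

k = 1.342

Let Y = ln P. Fitting Y = k·ln h + ln C by least squares:
Σln h = 7.5601, Σ(ln h)² = 12.5270, Σln P = 7.5244, Σln h·ln P = 13.5091.
Normal system: [[12.5270, 7.5601]; [7.5601, 6]]·[k, ln C]ᵀ = [13.5091, 7.5244]ᵀ.
Slope k = (n·Σln h·ln P − Σln h·Σln P)/(n·Σ(ln h)² − (Σln h)²) = (6·13.5091 − 7.5601·7.5244)/18.0074 = 1.34220; ln C = (Σln P − k·Σln h)/n = -0.43712.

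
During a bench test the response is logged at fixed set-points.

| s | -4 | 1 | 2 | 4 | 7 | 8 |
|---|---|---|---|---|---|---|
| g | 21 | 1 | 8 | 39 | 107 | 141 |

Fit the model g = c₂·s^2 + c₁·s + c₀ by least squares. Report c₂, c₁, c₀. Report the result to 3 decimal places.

Normal-equation sums: Σs^2·s^2 = 7026, Σs^2·s = 864, Σs^2 = 150, Σs·s = 150, Σs = 18, Σ1 = 6.
Right-hand side: Σs^2·g = 15260, Σs·g = 1966, Σg = 317.
Row-reducing yields c₂ = 631/318, c₁ = 641/318, c₀ = -299/106.

c₂ = 1.984, c₁ = 2.016, c₀ = -2.821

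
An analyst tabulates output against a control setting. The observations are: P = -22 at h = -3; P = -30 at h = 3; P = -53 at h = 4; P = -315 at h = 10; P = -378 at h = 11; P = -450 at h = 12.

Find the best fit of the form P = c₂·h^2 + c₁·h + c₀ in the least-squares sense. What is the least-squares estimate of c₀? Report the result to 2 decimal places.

Compute the Gram sums: Σh^2·h^2 = 45795, Σh^2·h = 4123, Σh^2 = 399, Σh·h = 399, Σh = 37, Σ1 = 6.
And Σh^2·P = -143354, Σh·P = -12944, ΣP = -1248.
AᵀA·[c₂, c₁, c₀]ᵀ = AᵀP becomes [[45795, 4123, 399]; [4123, 399, 37]; [399, 37, 6]]·[c₂, c₁, c₀]ᵀ = [-143354, -12944, -1248]ᵀ.
Row-reducing yields c₂ = -190445/63192, c₁ = -732527/526600, c₀ = 784081/789900.

c₀ = 0.99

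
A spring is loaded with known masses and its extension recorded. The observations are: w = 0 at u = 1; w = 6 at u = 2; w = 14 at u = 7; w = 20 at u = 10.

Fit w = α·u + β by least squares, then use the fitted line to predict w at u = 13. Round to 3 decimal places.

The normal equations are: 154·α + 20·β = 310;  20·α + 4·β = 40.
Δ = 154·4 − 20² = 216.
α = (310·4 − 20·40)/216 = 55/27; β = (154·40 − 20·310)/216 = -5/27.
At u = 13: ŵ = (55/27)·(13) + (-5/27)·(1) = 710/27.

ŵ = 26.296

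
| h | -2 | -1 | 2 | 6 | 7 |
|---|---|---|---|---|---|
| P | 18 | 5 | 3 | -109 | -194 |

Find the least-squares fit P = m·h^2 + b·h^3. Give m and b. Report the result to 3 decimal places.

Sums needed: Σh^2·h^2 = 3730, Σh^2·h^3 = 24582, Σh^3·h^3 = 164434.
Right-hand side: Σh^2·P = -13341, Σh^3·P = -90211.
So XᵀX·[m, b]ᵀ = XᵀP: [[3730, 24582]; [24582, 164434]]·[m, b]ᵀ = [-13341, -90211]ᵀ.
det = 3730·164434 − 24582² = 9064096.
m = ((-13341)·164434 − 24582·(-90211))/9064096 = 2981601/1133012; b = (3730·(-90211) − 24582·(-13341))/9064096 = -1067321/1133012.

m = 2.632, b = -0.942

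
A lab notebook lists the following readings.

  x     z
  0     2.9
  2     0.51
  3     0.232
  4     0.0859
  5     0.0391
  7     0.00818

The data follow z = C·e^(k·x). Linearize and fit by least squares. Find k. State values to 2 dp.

Taking logs, ln z = k·x + ln C, so regress ln z on x.
Σx = 21.0000, Σ(x)² = 103.0000, Σln z = -11.5719, Σx·ln z = -65.3986.
Equations: 103.0000·k + 21.0000·ln C = -65.3986;  21.0000·k + 6·ln C = -11.5719.
Slope k = (n·Σx·ln z − Σx·Σln z)/(n·Σ(x)² − (Σx)²) = (6·-65.3986 − 21.0000·-11.5719)/177.0000 = -0.84396; ln C = (Σln z − k·Σx)/n = 1.02522.

k = -0.84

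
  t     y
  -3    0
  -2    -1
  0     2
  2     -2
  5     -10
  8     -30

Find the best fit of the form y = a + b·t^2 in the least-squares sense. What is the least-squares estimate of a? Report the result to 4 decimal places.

a = 1.8628

The normal system XᵀX·[a, b]ᵀ = Xᵀy is [[6, 106]; [106, 4834]]·[a, b]ᵀ = [-41, -2182]ᵀ.
Eliminating b: 4834·(row 1) − 106·(row 2) gives 17768·a = 4834·(-41) − 106·(-2182) = 33098, so a = 16549/8884.
Then b = ((-2182) − 106·(16549/8884))/4834 = -4373/8884.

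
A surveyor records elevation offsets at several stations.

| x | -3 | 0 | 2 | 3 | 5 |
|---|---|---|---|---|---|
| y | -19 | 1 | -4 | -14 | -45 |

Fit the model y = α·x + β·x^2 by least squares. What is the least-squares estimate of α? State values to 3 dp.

α = 0.808

Sums needed: Σx·x = 47, Σx·x^2 = 133, Σx^2·x^2 = 803.
Right-hand side: Σx·y = -218, Σx^2·y = -1438.
Δ = 47·803 − 133² = 20052.
α = ((-218)·803 − 133·(-1438))/20052 = 450/557; β = (47·(-1438) − 133·(-218))/20052 = -1072/557.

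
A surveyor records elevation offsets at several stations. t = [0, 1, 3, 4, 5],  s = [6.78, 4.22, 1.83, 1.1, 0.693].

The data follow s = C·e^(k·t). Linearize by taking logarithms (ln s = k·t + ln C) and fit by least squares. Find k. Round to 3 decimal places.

Let Y = ln s. Fitting Y = k·t + ln C by least squares:
Σt = 13.0000, Σ(t)² = 51.0000, Σln s = 3.6867, Σt·ln s = 1.8004.
Equations: 51.0000·k + 13.0000·ln C = 1.8004;  13.0000·k + 5·ln C = 3.6867.
Δ = 51.0000·5 − (13.0000)² = 86.0000; k = (1.8004·5 − 13.0000·3.6867)/86.0000 = -0.45262, ln C = (51.0000·3.6867 − 13.0000·1.8004)/86.0000 = 1.91415.

k = -0.453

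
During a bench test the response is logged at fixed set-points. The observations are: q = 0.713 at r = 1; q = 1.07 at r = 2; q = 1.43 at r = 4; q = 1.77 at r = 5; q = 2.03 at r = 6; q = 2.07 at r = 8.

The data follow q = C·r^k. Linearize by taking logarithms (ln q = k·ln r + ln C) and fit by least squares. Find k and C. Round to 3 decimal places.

k = 0.535, C = 0.723

Taking logs, ln q = k·ln r + ln C, so regress ln q on ln r.
Σln r = 7.5601, Σ(ln r)² = 12.5270, Σln q = 2.0936, Σln r·ln q = 4.2432.
Equations: 12.5270·k + 7.5601·ln C = 4.2432;  7.5601·k + 6·ln C = 2.0936.
Solving (det = 18.0074): k = 0.53486, ln C = -0.32499, so C = exp(-0.32499) = 0.72254.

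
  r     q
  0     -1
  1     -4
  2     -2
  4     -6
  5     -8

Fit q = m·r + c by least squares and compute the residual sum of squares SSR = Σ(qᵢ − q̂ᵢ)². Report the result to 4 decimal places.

The normal system XᵀX·[m, c]ᵀ = Xᵀq is [[46, 12]; [12, 5]]·[m, c]ᵀ = [-72, -21]ᵀ.
det = 46·5 − 12² = 86.
m = ((-72)·5 − 12·(-21))/86 = -54/43; c = (46·(-21) − 12·(-72))/86 = -51/43.
Residuals: 8/43, -67/43, 73/43, 9/43, -23/43; SSR = 244/43.

SSR = 5.6744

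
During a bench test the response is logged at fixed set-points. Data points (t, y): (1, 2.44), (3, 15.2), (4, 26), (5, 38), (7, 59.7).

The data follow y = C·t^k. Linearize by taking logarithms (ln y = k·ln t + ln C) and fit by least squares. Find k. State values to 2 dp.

With ln yᵢ as the transformed response and ln tᵢ as the regressor:
Σln t = 6.0403, Σ(ln t)² = 9.5056, Σln y = 14.5983, Σln t·ln y = 21.3183.
Equations: 9.5056·k + 6.0403·ln C = 21.3183;  6.0403·k + 5·ln C = 14.5983.
Slope k = (n·Σln t·ln y − Σln t·Σln y)/(n·Σ(ln t)² − (Σln t)²) = (5·21.3183 − 6.0403·14.5983)/11.0434 = 1.66741; ln C = (Σln y − k·Σln t)/n = 0.90535.

k = 1.67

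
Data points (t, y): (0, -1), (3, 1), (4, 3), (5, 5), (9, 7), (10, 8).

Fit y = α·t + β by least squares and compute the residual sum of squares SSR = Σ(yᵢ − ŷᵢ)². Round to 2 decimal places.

SSR = 2.71

MᵀM·[α, β]ᵀ = Mᵀy reads: 231·α + 31·β = 183;  31·α + 6·β = 23.
Eliminating β: 6·(row 1) − 31·(row 2) gives 425·α = 6·183 − 31·23 = 385, so α = 77/85.
Then β = (23 − 31·(77/85))/6 = -72/85.
Residuals: -13/85, -74/85, 19/85, 112/85, -26/85, -18/85; SSR = 46/17.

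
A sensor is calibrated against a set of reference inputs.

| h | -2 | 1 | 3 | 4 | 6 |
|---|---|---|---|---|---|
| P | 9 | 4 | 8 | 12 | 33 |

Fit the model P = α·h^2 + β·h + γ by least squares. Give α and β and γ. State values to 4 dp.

α = 1.0395, β = -1.3333, γ = 2.6780

The normal equations are: 1650·α + 300·β + 66·γ = 1492;  300·α + 66·β + 12·γ = 256;  66·α + 12·β + 5·γ = 66.
(Σh^2·h^2 = 1650, Σh^2·h = 300, Σh^2 = 66, Σh·h = 66, Σh = 12, Σ1 = 5, Σh^2·P = 1492, Σh·P = 256, ΣP = 66.)
Solving the 3×3 system (Gaussian elimination) gives α = 184/177, β = -4/3, γ = 158/59.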